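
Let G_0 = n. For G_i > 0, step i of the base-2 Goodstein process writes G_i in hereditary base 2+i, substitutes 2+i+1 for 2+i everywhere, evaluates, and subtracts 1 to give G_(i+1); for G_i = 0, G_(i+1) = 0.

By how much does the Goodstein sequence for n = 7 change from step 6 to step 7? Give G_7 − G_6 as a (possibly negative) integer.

(0) 7|_2 = 2^2 + 2 + 1 ↦ 3^3 + 3 + 1|_3 = 31 ⇒ 30
(1) 30|_3 = 3^3 + 3 ↦ 4^4 + 4|_4 = 260 ⇒ 259
(2) 259|_4 = 4^4 + 3 ↦ 5^5 + 3|_5 = 3128 ⇒ 3127
(3) 3127|_5 = 5^5 + 2 ↦ 6^6 + 2|_6 = 46658 ⇒ 46657
(4) 46657|_6 = 6^6 + 1 ↦ 7^7 + 1|_7 = 823544 ⇒ 823543
(5) 823543|_7 = 7^7 ↦ 8^8|_8 = 16777216 ⇒ 16777215
(6) 16777215|_8 = 7·8^7 + 7·8^6 + 7·8^5 + 7·8^4 + 7·8^3 + 7·8^2 + 7·8 + 7 ↦ 7·9^7 + 7·9^6 + 7·9^5 + 7·9^4 + 7·9^3 + 7·9^2 + 7·9 + 7|_9 = 37665880 ⇒ 37665879

20888664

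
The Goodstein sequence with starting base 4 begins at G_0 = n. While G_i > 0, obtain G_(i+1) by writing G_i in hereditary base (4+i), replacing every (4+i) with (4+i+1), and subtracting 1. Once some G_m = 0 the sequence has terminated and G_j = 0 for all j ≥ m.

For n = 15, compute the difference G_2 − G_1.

G_0=15  [base 4] 3·4 + 3  →[4↦5]→  3·5 + 3 = 18  −1 ⇒ G_1=17
G_1=17  [base 5] 3·5 + 2  →[5↦6]→  3·6 + 2 = 20  −1 ⇒ G_2=19

2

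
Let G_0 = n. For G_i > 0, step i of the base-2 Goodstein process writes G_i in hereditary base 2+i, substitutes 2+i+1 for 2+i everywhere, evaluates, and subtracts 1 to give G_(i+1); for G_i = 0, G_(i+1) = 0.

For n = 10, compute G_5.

base 2: 10 = 2^(2 + 1) + 2; at 3: 3^(3 + 1) + 3 = 84; next = 83
base 3: 83 = 3^(3 + 1) + 2; at 4: 4^(4 + 1) + 2 = 1026; next = 1025
base 4: 1025 = 4^(4 + 1) + 1; at 5: 5^(5 + 1) + 1 = 15626; next = 15625
base 5: 15625 = 5^(5 + 1); at 6: 6^(6 + 1) = 279936; next = 279935
base 6: 279935 = 5·6^6 + 5·6^5 + 5·6^4 + 5·6^3 + 5·6^2 + 5·6 + 5; at 7: 5·7^7 + 5·7^5 + 5·7^4 + 5·7^3 + 5·7^2 + 5·7 + 5 = 4215755; next = 4215754
base 7: 4215754 = 5·7^7 + 5·7^5 + 5·7^4 + 5·7^3 + 5·7^2 + 5·7 + 4; at 8: 5·8^8 + 5·8^5 + 5·8^4 + 5·8^3 + 5·8^2 + 5·8 + 4 = 84073324; next = 84073323

4215754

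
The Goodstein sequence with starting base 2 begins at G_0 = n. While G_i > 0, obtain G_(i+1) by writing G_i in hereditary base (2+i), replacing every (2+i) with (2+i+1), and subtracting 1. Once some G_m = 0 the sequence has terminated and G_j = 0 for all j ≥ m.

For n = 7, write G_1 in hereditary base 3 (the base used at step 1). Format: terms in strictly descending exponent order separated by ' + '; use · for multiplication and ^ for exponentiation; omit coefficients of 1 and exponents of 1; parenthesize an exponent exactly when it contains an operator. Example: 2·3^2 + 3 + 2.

3^3 + 3

7 —HB2→ 2^2 + 2 + 1 —bump→ 3^3 + 3 + 1 = 31 —(−1)→ 30
30 —HB3→ 3^3 + 3 —bump→ 4^4 + 4 = 260 —(−1)→ 259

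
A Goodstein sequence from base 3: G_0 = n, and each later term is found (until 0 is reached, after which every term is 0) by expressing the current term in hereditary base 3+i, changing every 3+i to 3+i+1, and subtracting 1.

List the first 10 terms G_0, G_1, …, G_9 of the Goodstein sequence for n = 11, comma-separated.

G_0=11  [base 3] 3^2 + 2  →[3↦4]→  4^2 + 2 = 18  −1 ⇒ G_1=17
G_1=17  [base 4] 4^2 + 1  →[4↦5]→  5^2 + 1 = 26  −1 ⇒ G_2=25
G_2=25  [base 5] 5^2  →[5↦6]→  6^2 = 36  −1 ⇒ G_3=35
G_3=35  [base 6] 5·6 + 5  →[6↦7]→  5·7 + 5 = 40  −1 ⇒ G_4=39
G_4=39  [base 7] 5·7 + 4  →[7↦8]→  5·8 + 4 = 44  −1 ⇒ G_5=43
G_5=43  [base 8] 5·8 + 3  →[8↦9]→  5·9 + 3 = 48  −1 ⇒ G_6=47
G_6=47  [base 9] 5·9 + 2  →[9↦10]→  5·10 + 2 = 52  −1 ⇒ G_7=51
G_7=51  [base 10] 5·10 + 1  →[10↦11]→  5·11 + 1 = 56  −1 ⇒ G_8=55
G_8=55  [base 11] 5·11  →[11↦12]→  5·12 = 60  −1 ⇒ G_9=59

11, 17, 25, 35, 39, 43, 47, 51, 55, 59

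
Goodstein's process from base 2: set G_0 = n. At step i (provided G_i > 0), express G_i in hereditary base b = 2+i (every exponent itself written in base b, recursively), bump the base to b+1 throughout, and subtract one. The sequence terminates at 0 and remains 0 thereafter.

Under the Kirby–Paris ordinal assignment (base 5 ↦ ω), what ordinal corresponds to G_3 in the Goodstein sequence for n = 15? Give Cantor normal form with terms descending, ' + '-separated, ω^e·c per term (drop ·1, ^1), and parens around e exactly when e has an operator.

15 —HB2→ 2^(2 + 1) + 2^2 + 2 + 1 —bump→ 3^(3 + 1) + 3^3 + 3 + 1 = 112 —(−1)→ 111
111 —HB3→ 3^(3 + 1) + 3^3 + 3 —bump→ 4^(4 + 1) + 4^4 + 4 = 1284 —(−1)→ 1283
1283 —HB4→ 4^(4 + 1) + 4^4 + 3 —bump→ 5^(5 + 1) + 5^5 + 3 = 18753 —(−1)→ 18752
18752 —HB5→ 5^(5 + 1) + 5^5 + 2 —bump→ 6^(6 + 1) + 6^6 + 2 = 326594 —(−1)→ 326593

ω^(ω + 1) + ω^ω + 2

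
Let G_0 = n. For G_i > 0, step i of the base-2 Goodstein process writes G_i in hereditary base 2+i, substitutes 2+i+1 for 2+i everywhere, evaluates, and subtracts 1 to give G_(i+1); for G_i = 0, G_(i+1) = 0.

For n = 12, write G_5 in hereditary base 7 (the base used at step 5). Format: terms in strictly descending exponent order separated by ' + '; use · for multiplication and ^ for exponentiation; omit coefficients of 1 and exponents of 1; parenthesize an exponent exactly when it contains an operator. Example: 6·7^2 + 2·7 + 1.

base 2: 12 = 2^(2 + 1) + 2^2; at 3: 3^(3 + 1) + 3^3 = 108; next = 107
base 3: 107 = 3^(3 + 1) + 2·3^2 + 2·3 + 2; at 4: 4^(4 + 1) + 2·4^2 + 2·4 + 2 = 1066; next = 1065
base 4: 1065 = 4^(4 + 1) + 2·4^2 + 2·4 + 1; at 5: 5^(5 + 1) + 2·5^2 + 2·5 + 1 = 15686; next = 15685
base 5: 15685 = 5^(5 + 1) + 2·5^2 + 2·5; at 6: 6^(6 + 1) + 2·6^2 + 2·6 = 280020; next = 280019
base 6: 280019 = 6^(6 + 1) + 2·6^2 + 6 + 5; at 7: 7^(7 + 1) + 2·7^2 + 7 + 5 = 5764911; next = 5764910

7^(7 + 1) + 2·7^2 + 7 + 4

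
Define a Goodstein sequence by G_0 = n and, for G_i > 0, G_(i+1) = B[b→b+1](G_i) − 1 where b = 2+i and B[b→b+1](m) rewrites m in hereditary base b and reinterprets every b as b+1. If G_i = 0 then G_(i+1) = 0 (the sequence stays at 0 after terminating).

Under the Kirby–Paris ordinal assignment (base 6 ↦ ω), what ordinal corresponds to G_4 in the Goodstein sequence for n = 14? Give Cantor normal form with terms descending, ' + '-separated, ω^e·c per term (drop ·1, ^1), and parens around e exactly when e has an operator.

base 2: 14 = 2^(2 + 1) + 2^2 + 2; at 3: 3^(3 + 1) + 3^3 + 3 = 111; next = 110
base 3: 110 = 3^(3 + 1) + 3^3 + 2; at 4: 4^(4 + 1) + 4^4 + 2 = 1282; next = 1281
base 4: 1281 = 4^(4 + 1) + 4^4 + 1; at 5: 5^(5 + 1) + 5^5 + 1 = 18751; next = 18750
base 5: 18750 = 5^(5 + 1) + 5^5; at 6: 6^(6 + 1) + 6^6 = 326592; next = 326591
base 6: 326591 = 6^(6 + 1) + 5·6^5 + 5·6^4 + 5·6^3 + 5·6^2 + 5·6 + 5; at 7: 7^(7 + 1) + 5·7^5 + 5·7^4 + 5·7^3 + 5·7^2 + 5·7 + 5 = 5862841; next = 5862840

ω^(ω + 1) + ω^5·5 + ω^4·5 + ω^3·5 + ω^2·5 + ω·5 + 5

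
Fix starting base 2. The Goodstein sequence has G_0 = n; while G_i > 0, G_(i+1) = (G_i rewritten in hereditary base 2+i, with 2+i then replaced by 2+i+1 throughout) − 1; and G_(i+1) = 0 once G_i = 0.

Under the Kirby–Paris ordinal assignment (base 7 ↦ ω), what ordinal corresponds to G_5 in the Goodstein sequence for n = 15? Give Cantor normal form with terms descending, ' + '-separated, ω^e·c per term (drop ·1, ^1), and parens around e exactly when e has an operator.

base 2: 15 = 2^(2 + 1) + 2^2 + 2 + 1; at 3: 3^(3 + 1) + 3^3 + 3 + 1 = 112; next = 111
base 3: 111 = 3^(3 + 1) + 3^3 + 3; at 4: 4^(4 + 1) + 4^4 + 4 = 1284; next = 1283
base 4: 1283 = 4^(4 + 1) + 4^4 + 3; at 5: 5^(5 + 1) + 5^5 + 3 = 18753; next = 18752
base 5: 18752 = 5^(5 + 1) + 5^5 + 2; at 6: 6^(6 + 1) + 6^6 + 2 = 326594; next = 326593
base 6: 326593 = 6^(6 + 1) + 6^6 + 1; at 7: 7^(7 + 1) + 7^7 + 1 = 6588345; next = 6588344

ω^(ω + 1) + ω^ω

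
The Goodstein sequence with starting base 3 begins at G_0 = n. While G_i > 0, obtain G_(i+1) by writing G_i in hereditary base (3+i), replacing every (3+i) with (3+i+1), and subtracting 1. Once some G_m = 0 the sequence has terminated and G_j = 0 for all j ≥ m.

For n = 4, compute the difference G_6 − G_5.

base 3: 4 = 3 + 1; at 4: 4 + 1 = 5; next = 4
base 4: 4 = 4; at 5: 5 = 5; next = 4
base 5: 4 = 4; at 6: 4 = 4; next = 3
base 6: 3 = 3; at 7: 3 = 3; next = 2
base 7: 2 = 2; at 8: 2 = 2; next = 1
base 8: 1 = 1; at 9: 1 = 1; next = 0

-1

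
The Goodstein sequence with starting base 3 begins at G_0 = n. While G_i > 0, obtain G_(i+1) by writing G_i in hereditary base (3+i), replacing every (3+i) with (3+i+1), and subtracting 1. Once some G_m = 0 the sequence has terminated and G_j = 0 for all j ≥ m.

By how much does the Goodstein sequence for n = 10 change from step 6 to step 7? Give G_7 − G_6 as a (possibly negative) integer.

step 0: 10 = 3^2 + 1; sub 4 for 3: 4^2 + 1; = 17; G_1 = 17−1 = 16
step 1: 16 = 4^2; sub 5 for 4: 5^2; = 25; G_2 = 25−1 = 24
step 2: 24 = 4·5 + 4; sub 6 for 5: 4·6 + 4; = 28; G_3 = 28−1 = 27
step 3: 27 = 4·6 + 3; sub 7 for 6: 4·7 + 3; = 31; G_4 = 31−1 = 30
step 4: 30 = 4·7 + 2; sub 8 for 7: 4·8 + 2; = 34; G_5 = 34−1 = 33
step 5: 33 = 4·8 + 1; sub 9 for 8: 4·9 + 1; = 37; G_6 = 37−1 = 36
step 6: 36 = 4·9; sub 10 for 9: 4·10; = 40; G_7 = 40−1 = 39

3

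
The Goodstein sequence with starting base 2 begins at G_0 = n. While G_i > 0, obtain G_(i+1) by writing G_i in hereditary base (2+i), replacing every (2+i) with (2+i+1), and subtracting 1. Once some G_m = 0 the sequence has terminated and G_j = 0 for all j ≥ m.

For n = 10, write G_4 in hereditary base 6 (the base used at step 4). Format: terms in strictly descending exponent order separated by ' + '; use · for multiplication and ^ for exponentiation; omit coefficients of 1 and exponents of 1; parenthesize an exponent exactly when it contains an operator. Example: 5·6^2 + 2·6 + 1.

(0) 10|_2 = 2^(2 + 1) + 2 ↦ 3^(3 + 1) + 3|_3 = 84 ⇒ 83
(1) 83|_3 = 3^(3 + 1) + 2 ↦ 4^(4 + 1) + 2|_4 = 1026 ⇒ 1025
(2) 1025|_4 = 4^(4 + 1) + 1 ↦ 5^(5 + 1) + 1|_5 = 15626 ⇒ 15625
(3) 15625|_5 = 5^(5 + 1) ↦ 6^(6 + 1)|_6 = 279936 ⇒ 279935
(4) 279935|_6 = 5·6^6 + 5·6^5 + 5·6^4 + 5·6^3 + 5·6^2 + 5·6 + 5 ↦ 5·7^7 + 5·7^5 + 5·7^4 + 5·7^3 + 5·7^2 + 5·7 + 5|_7 = 4215755 ⇒ 4215754

5·6^6 + 5·6^5 + 5·6^4 + 5·6^3 + 5·6^2 + 5·6 + 5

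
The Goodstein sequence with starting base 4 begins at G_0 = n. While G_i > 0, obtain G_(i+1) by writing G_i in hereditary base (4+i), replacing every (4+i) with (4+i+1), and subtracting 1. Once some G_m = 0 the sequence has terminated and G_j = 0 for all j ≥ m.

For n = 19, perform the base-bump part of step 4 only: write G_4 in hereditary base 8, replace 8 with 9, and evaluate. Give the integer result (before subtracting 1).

19 —HB4→ 4^2 + 3 —bump→ 5^2 + 3 = 28 —(−1)→ 27
27 —HB5→ 5^2 + 2 —bump→ 6^2 + 2 = 38 —(−1)→ 37
37 —HB6→ 6^2 + 1 —bump→ 7^2 + 1 = 50 —(−1)→ 49
49 —HB7→ 7^2 —bump→ 8^2 = 64 —(−1)→ 63
63 —HB8→ 7·8 + 7 —bump→ 7·9 + 7 = 70 —(−1)→ 69

70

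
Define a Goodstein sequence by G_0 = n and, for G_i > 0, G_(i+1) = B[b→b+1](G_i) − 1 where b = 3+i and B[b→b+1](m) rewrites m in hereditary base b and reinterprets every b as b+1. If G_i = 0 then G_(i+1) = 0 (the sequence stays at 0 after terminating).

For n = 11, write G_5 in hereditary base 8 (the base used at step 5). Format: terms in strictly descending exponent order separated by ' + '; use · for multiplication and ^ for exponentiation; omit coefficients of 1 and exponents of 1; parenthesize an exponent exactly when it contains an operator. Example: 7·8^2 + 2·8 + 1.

11 —HB3→ 3^2 + 2 —bump→ 4^2 + 2 = 18 —(−1)→ 17
17 —HB4→ 4^2 + 1 —bump→ 5^2 + 1 = 26 —(−1)→ 25
25 —HB5→ 5^2 —bump→ 6^2 = 36 —(−1)→ 35
35 —HB6→ 5·6 + 5 —bump→ 5·7 + 5 = 40 —(−1)→ 39
39 —HB7→ 5·7 + 4 —bump→ 5·8 + 4 = 44 —(−1)→ 43

5·8 + 3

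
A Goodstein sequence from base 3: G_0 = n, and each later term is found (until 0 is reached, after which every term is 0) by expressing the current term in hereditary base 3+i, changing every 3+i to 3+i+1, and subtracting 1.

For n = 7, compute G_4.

9

G_0=7  [base 3] 2·3 + 1  →[3↦4]→  2·4 + 1 = 9  −1 ⇒ G_1=8
G_1=8  [base 4] 2·4  →[4↦5]→  2·5 = 10  −1 ⇒ G_2=9
G_2=9  [base 5] 5 + 4  →[5↦6]→  6 + 4 = 10  −1 ⇒ G_3=9
G_3=9  [base 6] 6 + 3  →[6↦7]→  7 + 3 = 10  −1 ⇒ G_4=9
G_4=9  [base 7] 7 + 2  →[7↦8]→  8 + 2 = 10  −1 ⇒ G_5=9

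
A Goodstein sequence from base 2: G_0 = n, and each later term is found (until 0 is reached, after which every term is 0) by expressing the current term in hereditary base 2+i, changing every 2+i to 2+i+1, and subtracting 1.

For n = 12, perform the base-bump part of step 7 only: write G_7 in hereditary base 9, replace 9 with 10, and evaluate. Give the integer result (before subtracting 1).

100000000212

[0] 12 ≡ 2^(2 + 1) + 2^2 (base 2). Lift 3: 108. −1: 107.
[1] 107 ≡ 3^(3 + 1) + 2·3^2 + 2·3 + 2 (base 3). Lift 4: 1066. −1: 1065.
[2] 1065 ≡ 4^(4 + 1) + 2·4^2 + 2·4 + 1 (base 4). Lift 5: 15686. −1: 15685.
[3] 15685 ≡ 5^(5 + 1) + 2·5^2 + 2·5 (base 5). Lift 6: 280020. −1: 280019.
[4] 280019 ≡ 6^(6 + 1) + 2·6^2 + 6 + 5 (base 6). Lift 7: 5764911. −1: 5764910.
[5] 5764910 ≡ 7^(7 + 1) + 2·7^2 + 7 + 4 (base 7). Lift 8: 134217868. −1: 134217867.
[6] 134217867 ≡ 8^(8 + 1) + 2·8^2 + 8 + 3 (base 8). Lift 9: 3486784575. −1: 3486784574.
[7] 3486784574 ≡ 9^(9 + 1) + 2·9^2 + 9 + 2 (base 9). Lift 10: 100000000212. −1: 100000000211.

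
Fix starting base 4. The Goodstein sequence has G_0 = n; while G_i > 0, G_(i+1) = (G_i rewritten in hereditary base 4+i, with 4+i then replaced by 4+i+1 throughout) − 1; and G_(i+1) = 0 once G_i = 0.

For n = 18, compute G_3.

18 —HB4→ 4^2 + 2 —bump→ 5^2 + 2 = 27 —(−1)→ 26
26 —HB5→ 5^2 + 1 —bump→ 6^2 + 1 = 37 —(−1)→ 36
36 —HB6→ 6^2 —bump→ 7^2 = 49 —(−1)→ 48
48 —HB7→ 6·7 + 6 —bump→ 6·8 + 6 = 54 —(−1)→ 53

48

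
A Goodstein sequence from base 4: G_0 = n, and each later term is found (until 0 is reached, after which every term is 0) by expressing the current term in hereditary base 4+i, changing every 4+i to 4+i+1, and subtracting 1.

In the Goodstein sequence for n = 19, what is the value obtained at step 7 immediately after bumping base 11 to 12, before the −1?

88

[0] 19 ≡ 4^2 + 3 (base 4). Lift 5: 28. −1: 27.
[1] 27 ≡ 5^2 + 2 (base 5). Lift 6: 38. −1: 37.
[2] 37 ≡ 6^2 + 1 (base 6). Lift 7: 50. −1: 49.
[3] 49 ≡ 7^2 (base 7). Lift 8: 64. −1: 63.
[4] 63 ≡ 7·8 + 7 (base 8). Lift 9: 70. −1: 69.
[5] 69 ≡ 7·9 + 6 (base 9). Lift 10: 76. −1: 75.
[6] 75 ≡ 7·10 + 5 (base 10). Lift 11: 82. −1: 81.
[7] 81 ≡ 7·11 + 4 (base 11). Lift 12: 88. −1: 87.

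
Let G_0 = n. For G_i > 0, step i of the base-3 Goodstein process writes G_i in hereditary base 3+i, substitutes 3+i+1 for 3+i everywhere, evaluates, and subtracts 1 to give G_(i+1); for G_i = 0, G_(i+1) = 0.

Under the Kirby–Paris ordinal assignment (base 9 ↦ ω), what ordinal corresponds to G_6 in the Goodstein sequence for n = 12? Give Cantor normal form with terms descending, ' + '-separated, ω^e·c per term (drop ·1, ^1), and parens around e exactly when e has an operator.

12 —HB3→ 3^2 + 3 —bump→ 4^2 + 4 = 20 —(−1)→ 19
19 —HB4→ 4^2 + 3 —bump→ 5^2 + 3 = 28 —(−1)→ 27
27 —HB5→ 5^2 + 2 —bump→ 6^2 + 2 = 38 —(−1)→ 37
37 —HB6→ 6^2 + 1 —bump→ 7^2 + 1 = 50 —(−1)→ 49
49 —HB7→ 7^2 —bump→ 8^2 = 64 —(−1)→ 63
63 —HB8→ 7·8 + 7 —bump→ 7·9 + 7 = 70 —(−1)→ 69
69 —HB9→ 7·9 + 6 —bump→ 7·10 + 6 = 76 —(−1)→ 75

ω·7 + 6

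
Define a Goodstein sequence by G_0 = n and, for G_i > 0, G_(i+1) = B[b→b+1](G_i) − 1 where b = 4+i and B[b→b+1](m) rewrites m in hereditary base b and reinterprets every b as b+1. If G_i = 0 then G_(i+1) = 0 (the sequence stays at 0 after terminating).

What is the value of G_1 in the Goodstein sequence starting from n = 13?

G_0=13  [base 4] 3·4 + 1  →[4↦5]→  3·5 + 1 = 16  −1 ⇒ G_1=15
G_1=15  [base 5] 3·5  →[5↦6]→  3·6 = 18  −1 ⇒ G_2=17

15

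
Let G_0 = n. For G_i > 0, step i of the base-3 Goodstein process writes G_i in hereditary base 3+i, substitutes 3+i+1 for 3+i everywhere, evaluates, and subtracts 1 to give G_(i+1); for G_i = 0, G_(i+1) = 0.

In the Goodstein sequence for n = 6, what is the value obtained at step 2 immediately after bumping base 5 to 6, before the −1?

8

(0) 6|_3 = 2·3 ↦ 2·4|_4 = 8 ⇒ 7
(1) 7|_4 = 4 + 3 ↦ 5 + 3|_5 = 8 ⇒ 7
(2) 7|_5 = 5 + 2 ↦ 6 + 2|_6 = 8 ⇒ 7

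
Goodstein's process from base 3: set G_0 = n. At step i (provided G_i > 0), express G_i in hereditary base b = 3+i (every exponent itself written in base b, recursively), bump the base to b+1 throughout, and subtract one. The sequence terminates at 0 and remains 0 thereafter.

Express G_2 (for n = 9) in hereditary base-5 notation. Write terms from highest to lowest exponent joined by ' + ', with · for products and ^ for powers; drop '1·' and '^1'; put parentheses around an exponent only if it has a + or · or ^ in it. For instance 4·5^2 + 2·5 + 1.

base 3: 9 = 3^2; at 4: 4^2 = 16; next = 15
base 4: 15 = 3·4 + 3; at 5: 3·5 + 3 = 18; next = 17
base 5: 17 = 3·5 + 2; at 6: 3·6 + 2 = 20; next = 19

3·5 + 2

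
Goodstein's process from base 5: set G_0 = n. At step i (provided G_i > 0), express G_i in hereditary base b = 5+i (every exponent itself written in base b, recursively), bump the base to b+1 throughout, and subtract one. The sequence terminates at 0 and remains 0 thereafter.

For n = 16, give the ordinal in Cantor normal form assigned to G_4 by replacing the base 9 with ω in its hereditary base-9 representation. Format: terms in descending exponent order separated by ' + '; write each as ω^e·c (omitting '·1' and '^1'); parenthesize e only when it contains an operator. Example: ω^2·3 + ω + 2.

ω·2 + 4

G_0 = 16. HB_5(16) = 3·5 + 1. Bump = 19. G_1 = 18.
G_1 = 18. HB_6(18) = 3·6. Bump = 21. G_2 = 20.
G_2 = 20. HB_7(20) = 2·7 + 6. Bump = 22. G_3 = 21.
G_3 = 21. HB_8(21) = 2·8 + 5. Bump = 23. G_4 = 22.
G_4 = 22. HB_9(22) = 2·9 + 4. Bump = 24. G_5 = 23.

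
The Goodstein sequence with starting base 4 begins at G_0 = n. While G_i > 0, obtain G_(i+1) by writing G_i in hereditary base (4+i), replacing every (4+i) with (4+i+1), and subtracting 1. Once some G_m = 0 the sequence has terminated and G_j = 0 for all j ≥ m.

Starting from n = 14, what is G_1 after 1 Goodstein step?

step 0: 14 = 3·4 + 2; sub 5 for 4: 3·5 + 2; = 17; G_1 = 17−1 = 16
step 1: 16 = 3·5 + 1; sub 6 for 5: 3·6 + 1; = 19; G_2 = 19−1 = 18

16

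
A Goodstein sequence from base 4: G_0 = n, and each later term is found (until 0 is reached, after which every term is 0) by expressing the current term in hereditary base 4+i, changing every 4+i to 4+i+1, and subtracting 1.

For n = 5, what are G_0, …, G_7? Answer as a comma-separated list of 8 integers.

step 0: 5 = 4 + 1; sub 5 for 4: 5 + 1; = 6; G_1 = 6−1 = 5
step 1: 5 = 5; sub 6 for 5: 6; = 6; G_2 = 6−1 = 5
step 2: 5 = 5; sub 7 for 6: 5; = 5; G_3 = 5−1 = 4
step 3: 4 = 4; sub 8 for 7: 4; = 4; G_4 = 4−1 = 3
step 4: 3 = 3; sub 9 for 8: 3; = 3; G_5 = 3−1 = 2
step 5: 2 = 2; sub 10 for 9: 2; = 2; G_6 = 2−1 = 1
step 6: 1 = 1; sub 11 for 10: 1; = 1; G_7 = 1−1 = 0

5, 5, 5, 4, 3, 2, 1, 0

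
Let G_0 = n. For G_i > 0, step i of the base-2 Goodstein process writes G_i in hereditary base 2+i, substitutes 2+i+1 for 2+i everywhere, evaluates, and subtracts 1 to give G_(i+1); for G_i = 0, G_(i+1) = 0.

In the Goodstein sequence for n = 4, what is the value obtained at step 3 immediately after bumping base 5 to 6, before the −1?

84

4 —HB2→ 2^2 —bump→ 3^3 = 27 —(−1)→ 26
26 —HB3→ 2·3^2 + 2·3 + 2 —bump→ 2·4^2 + 2·4 + 2 = 42 —(−1)→ 41
41 —HB4→ 2·4^2 + 2·4 + 1 —bump→ 2·5^2 + 2·5 + 1 = 61 —(−1)→ 60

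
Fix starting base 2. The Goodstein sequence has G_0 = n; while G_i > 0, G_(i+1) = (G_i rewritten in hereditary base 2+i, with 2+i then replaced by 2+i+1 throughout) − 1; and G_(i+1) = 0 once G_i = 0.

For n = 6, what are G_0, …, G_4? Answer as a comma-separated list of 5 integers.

(0) 6|_2 = 2^2 + 2 ↦ 3^3 + 3|_3 = 30 ⇒ 29
(1) 29|_3 = 3^3 + 2 ↦ 4^4 + 2|_4 = 258 ⇒ 257
(2) 257|_4 = 4^4 + 1 ↦ 5^5 + 1|_5 = 3126 ⇒ 3125
(3) 3125|_5 = 5^5 ↦ 6^6|_6 = 46656 ⇒ 46655

6, 29, 257, 3125, 46655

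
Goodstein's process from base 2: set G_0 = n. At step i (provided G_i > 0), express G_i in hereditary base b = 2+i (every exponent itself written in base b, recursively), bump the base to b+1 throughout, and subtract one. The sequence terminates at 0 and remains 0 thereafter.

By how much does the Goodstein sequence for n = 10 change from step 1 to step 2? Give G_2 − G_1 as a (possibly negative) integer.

942

(0) 10|_2 = 2^(2 + 1) + 2 ↦ 3^(3 + 1) + 3|_3 = 84 ⇒ 83
(1) 83|_3 = 3^(3 + 1) + 2 ↦ 4^(4 + 1) + 2|_4 = 1026 ⇒ 1025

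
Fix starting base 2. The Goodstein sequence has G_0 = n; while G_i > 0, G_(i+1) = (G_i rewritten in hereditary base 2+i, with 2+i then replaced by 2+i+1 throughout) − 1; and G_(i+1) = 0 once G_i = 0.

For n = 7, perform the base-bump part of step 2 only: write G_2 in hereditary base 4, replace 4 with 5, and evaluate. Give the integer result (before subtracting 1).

3128

7 —HB2→ 2^2 + 2 + 1 —bump→ 3^3 + 3 + 1 = 31 —(−1)→ 30
30 —HB3→ 3^3 + 3 —bump→ 4^4 + 4 = 260 —(−1)→ 259
259 —HB4→ 4^4 + 3 —bump→ 5^5 + 3 = 3128 —(−1)→ 3127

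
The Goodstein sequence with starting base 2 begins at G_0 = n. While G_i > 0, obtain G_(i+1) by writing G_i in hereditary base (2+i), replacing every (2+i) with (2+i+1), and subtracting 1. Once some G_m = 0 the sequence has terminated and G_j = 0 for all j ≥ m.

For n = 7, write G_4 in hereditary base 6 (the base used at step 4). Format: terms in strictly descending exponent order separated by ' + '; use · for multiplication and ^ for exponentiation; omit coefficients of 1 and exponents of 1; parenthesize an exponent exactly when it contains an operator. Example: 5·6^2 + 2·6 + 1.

[0] 7 ≡ 2^2 + 2 + 1 (base 2). Lift 3: 31. −1: 30.
[1] 30 ≡ 3^3 + 3 (base 3). Lift 4: 260. −1: 259.
[2] 259 ≡ 4^4 + 3 (base 4). Lift 5: 3128. −1: 3127.
[3] 3127 ≡ 5^5 + 2 (base 5). Lift 6: 46658. −1: 46657.
[4] 46657 ≡ 6^6 + 1 (base 6). Lift 7: 823544. −1: 823543.

6^6 + 1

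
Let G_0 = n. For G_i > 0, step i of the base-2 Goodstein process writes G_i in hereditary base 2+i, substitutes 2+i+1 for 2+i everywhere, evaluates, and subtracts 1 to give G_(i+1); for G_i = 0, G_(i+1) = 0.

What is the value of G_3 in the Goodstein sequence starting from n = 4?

[0] 4 ≡ 2^2 (base 2). Lift 3: 27. −1: 26.
[1] 26 ≡ 2·3^2 + 2·3 + 2 (base 3). Lift 4: 42. −1: 41.
[2] 41 ≡ 2·4^2 + 2·4 + 1 (base 4). Lift 5: 61. −1: 60.
[3] 60 ≡ 2·5^2 + 2·5 (base 5). Lift 6: 84. −1: 83.

60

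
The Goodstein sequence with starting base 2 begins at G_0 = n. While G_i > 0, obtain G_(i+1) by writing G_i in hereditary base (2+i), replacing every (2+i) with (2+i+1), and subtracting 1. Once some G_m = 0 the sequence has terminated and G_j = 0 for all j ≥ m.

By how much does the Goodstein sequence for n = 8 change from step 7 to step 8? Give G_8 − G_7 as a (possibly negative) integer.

8 —HB2→ 2^(2 + 1) —bump→ 3^(3 + 1) = 81 —(−1)→ 80
80 —HB3→ 2·3^3 + 2·3^2 + 2·3 + 2 —bump→ 2·4^4 + 2·4^2 + 2·4 + 2 = 554 —(−1)→ 553
553 —HB4→ 2·4^4 + 2·4^2 + 2·4 + 1 —bump→ 2·5^5 + 2·5^2 + 2·5 + 1 = 6311 —(−1)→ 6310
6310 —HB5→ 2·5^5 + 2·5^2 + 2·5 —bump→ 2·6^6 + 2·6^2 + 2·6 = 93396 —(−1)→ 93395
93395 —HB6→ 2·6^6 + 2·6^2 + 6 + 5 —bump→ 2·7^7 + 2·7^2 + 7 + 5 = 1647196 —(−1)→ 1647195
1647195 —HB7→ 2·7^7 + 2·7^2 + 7 + 4 —bump→ 2·8^8 + 2·8^2 + 8 + 4 = 33554572 —(−1)→ 33554571
33554571 —HB8→ 2·8^8 + 2·8^2 + 8 + 3 —bump→ 2·9^9 + 2·9^2 + 9 + 3 = 774841152 —(−1)→ 774841151
774841151 —HB9→ 2·9^9 + 2·9^2 + 9 + 2 —bump→ 2·10^10 + 2·10^2 + 10 + 2 = 20000000212 —(−1)→ 20000000211

19225159060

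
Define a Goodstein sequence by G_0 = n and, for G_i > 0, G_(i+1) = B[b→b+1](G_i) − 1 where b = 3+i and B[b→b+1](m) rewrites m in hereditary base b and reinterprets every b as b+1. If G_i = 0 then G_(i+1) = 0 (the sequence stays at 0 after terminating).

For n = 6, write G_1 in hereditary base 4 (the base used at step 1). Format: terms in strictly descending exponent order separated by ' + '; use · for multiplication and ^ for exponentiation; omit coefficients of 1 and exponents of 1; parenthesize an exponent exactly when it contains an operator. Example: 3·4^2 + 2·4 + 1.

4 + 3

(0) 6|_3 = 2·3 ↦ 2·4|_4 = 8 ⇒ 7
(1) 7|_4 = 4 + 3 ↦ 5 + 3|_5 = 8 ⇒ 7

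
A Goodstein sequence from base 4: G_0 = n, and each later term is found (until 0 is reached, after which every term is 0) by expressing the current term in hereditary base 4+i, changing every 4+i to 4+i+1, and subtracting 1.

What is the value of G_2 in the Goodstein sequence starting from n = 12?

15

G_0 = 12. HB_4(12) = 3·4. Bump = 15. G_1 = 14.
G_1 = 14. HB_5(14) = 2·5 + 4. Bump = 16. G_2 = 15.
G_2 = 15. HB_6(15) = 2·6 + 3. Bump = 17. G_3 = 16.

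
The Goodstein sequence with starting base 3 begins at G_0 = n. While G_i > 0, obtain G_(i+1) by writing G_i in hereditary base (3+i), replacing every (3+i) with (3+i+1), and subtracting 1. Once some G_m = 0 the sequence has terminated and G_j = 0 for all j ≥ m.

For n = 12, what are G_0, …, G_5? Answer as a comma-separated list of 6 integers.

12, 19, 27, 37, 49, 63

base 3: 12 = 3^2 + 3; at 4: 4^2 + 4 = 20; next = 19
base 4: 19 = 4^2 + 3; at 5: 5^2 + 3 = 28; next = 27
base 5: 27 = 5^2 + 2; at 6: 6^2 + 2 = 38; next = 37
base 6: 37 = 6^2 + 1; at 7: 7^2 + 1 = 50; next = 49
base 7: 49 = 7^2; at 8: 8^2 = 64; next = 63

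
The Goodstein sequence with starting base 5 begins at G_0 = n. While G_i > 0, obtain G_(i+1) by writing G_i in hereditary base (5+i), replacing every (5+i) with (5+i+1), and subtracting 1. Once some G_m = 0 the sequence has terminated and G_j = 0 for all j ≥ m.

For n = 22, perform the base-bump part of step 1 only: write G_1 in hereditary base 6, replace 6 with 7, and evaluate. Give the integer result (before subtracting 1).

i=0: 22 = 4·5 + 2 (b=5); 5→6: 4·6 + 2 = 26; 26−1 = 25
i=1: 25 = 4·6 + 1 (b=6); 6→7: 4·7 + 1 = 29; 29−1 = 28

29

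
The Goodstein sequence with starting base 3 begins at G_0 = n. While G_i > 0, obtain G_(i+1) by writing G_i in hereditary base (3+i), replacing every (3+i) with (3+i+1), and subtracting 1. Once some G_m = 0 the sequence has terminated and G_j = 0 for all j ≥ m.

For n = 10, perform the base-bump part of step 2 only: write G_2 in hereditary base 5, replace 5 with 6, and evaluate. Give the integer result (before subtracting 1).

28

step 0: 10 = 3^2 + 1; sub 4 for 3: 4^2 + 1; = 17; G_1 = 17−1 = 16
step 1: 16 = 4^2; sub 5 for 4: 5^2; = 25; G_2 = 25−1 = 24
step 2: 24 = 4·5 + 4; sub 6 for 5: 4·6 + 4; = 28; G_3 = 28−1 = 27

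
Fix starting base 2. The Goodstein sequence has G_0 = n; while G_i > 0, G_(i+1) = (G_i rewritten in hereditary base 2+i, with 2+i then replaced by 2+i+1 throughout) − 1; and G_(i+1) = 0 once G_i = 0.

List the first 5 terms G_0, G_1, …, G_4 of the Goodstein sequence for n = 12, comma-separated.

12, 107, 1065, 15685, 280019

G_0=12  [base 2] 2^(2 + 1) + 2^2  →[2↦3]→  3^(3 + 1) + 3^3 = 108  −1 ⇒ G_1=107
G_1=107  [base 3] 3^(3 + 1) + 2·3^2 + 2·3 + 2  →[3↦4]→  4^(4 + 1) + 2·4^2 + 2·4 + 2 = 1066  −1 ⇒ G_2=1065
G_2=1065  [base 4] 4^(4 + 1) + 2·4^2 + 2·4 + 1  →[4↦5]→  5^(5 + 1) + 2·5^2 + 2·5 + 1 = 15686  −1 ⇒ G_3=15685
G_3=15685  [base 5] 5^(5 + 1) + 2·5^2 + 2·5  →[5↦6]→  6^(6 + 1) + 2·6^2 + 2·6 = 280020  −1 ⇒ G_4=280019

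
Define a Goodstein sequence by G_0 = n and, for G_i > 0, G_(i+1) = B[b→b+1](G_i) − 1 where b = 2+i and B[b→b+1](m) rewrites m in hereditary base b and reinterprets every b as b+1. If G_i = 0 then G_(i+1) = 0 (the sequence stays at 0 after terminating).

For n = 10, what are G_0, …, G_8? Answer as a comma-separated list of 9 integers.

G_0 = 10. HB_2(10) = 2^(2 + 1) + 2. Bump = 84. G_1 = 83.
G_1 = 83. HB_3(83) = 3^(3 + 1) + 2. Bump = 1026. G_2 = 1025.
G_2 = 1025. HB_4(1025) = 4^(4 + 1) + 1. Bump = 15626. G_3 = 15625.
G_3 = 15625. HB_5(15625) = 5^(5 + 1). Bump = 279936. G_4 = 279935.
G_4 = 279935. HB_6(279935) = 5·6^6 + 5·6^5 + 5·6^4 + 5·6^3 + 5·6^2 + 5·6 + 5. Bump = 4215755. G_5 = 4215754.
G_5 = 4215754. HB_7(4215754) = 5·7^7 + 5·7^5 + 5·7^4 + 5·7^3 + 5·7^2 + 5·7 + 4. Bump = 84073324. G_6 = 84073323.
G_6 = 84073323. HB_8(84073323) = 5·8^8 + 5·8^5 + 5·8^4 + 5·8^3 + 5·8^2 + 5·8 + 3. Bump = 1937434593. G_7 = 1937434592.
G_7 = 1937434592. HB_9(1937434592) = 5·9^9 + 5·9^5 + 5·9^4 + 5·9^3 + 5·9^2 + 5·9 + 2. Bump = 50000555552. G_8 = 50000555551.

10, 83, 1025, 15625, 279935, 4215754, 84073323, 1937434592, 50000555551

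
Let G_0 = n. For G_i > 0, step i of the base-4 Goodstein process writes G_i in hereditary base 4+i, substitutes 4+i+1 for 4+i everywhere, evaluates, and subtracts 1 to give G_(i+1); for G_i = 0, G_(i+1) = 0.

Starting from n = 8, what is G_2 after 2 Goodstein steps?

9

base 4: 8 = 2·4; at 5: 2·5 = 10; next = 9
base 5: 9 = 5 + 4; at 6: 6 + 4 = 10; next = 9
base 6: 9 = 6 + 3; at 7: 7 + 3 = 10; next = 9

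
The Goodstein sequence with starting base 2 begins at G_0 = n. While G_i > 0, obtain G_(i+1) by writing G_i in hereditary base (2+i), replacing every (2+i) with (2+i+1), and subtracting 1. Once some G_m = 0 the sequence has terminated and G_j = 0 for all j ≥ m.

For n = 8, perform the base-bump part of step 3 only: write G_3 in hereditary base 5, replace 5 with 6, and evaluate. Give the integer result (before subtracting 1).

93396

(0) 8|_2 = 2^(2 + 1) ↦ 3^(3 + 1)|_3 = 81 ⇒ 80
(1) 80|_3 = 2·3^3 + 2·3^2 + 2·3 + 2 ↦ 2·4^4 + 2·4^2 + 2·4 + 2|_4 = 554 ⇒ 553
(2) 553|_4 = 2·4^4 + 2·4^2 + 2·4 + 1 ↦ 2·5^5 + 2·5^2 + 2·5 + 1|_5 = 6311 ⇒ 6310
(3) 6310|_5 = 2·5^5 + 2·5^2 + 2·5 ↦ 2·6^6 + 2·6^2 + 2·6|_6 = 93396 ⇒ 93395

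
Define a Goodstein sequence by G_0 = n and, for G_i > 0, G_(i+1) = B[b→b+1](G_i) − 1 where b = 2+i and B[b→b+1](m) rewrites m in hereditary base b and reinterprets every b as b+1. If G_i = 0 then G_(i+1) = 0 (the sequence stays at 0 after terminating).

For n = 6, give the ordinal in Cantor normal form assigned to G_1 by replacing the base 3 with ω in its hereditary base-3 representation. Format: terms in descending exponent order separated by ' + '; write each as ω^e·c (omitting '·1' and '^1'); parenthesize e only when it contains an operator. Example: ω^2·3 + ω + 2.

[0] 6 ≡ 2^2 + 2 (base 2). Lift 3: 30. −1: 29.
[1] 29 ≡ 3^3 + 2 (base 3). Lift 4: 258. −1: 257.

ω^ω + 2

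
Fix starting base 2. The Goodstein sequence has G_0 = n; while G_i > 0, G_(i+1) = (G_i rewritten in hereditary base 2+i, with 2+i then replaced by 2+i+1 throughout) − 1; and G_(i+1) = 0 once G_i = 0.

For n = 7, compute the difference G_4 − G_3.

43530

step 0: 7 = 2^2 + 2 + 1; sub 3 for 2: 3^3 + 3 + 1; = 31; G_1 = 31−1 = 30
step 1: 30 = 3^3 + 3; sub 4 for 3: 4^4 + 4; = 260; G_2 = 260−1 = 259
step 2: 259 = 4^4 + 3; sub 5 for 4: 5^5 + 3; = 3128; G_3 = 3128−1 = 3127
step 3: 3127 = 5^5 + 2; sub 6 for 5: 6^6 + 2; = 46658; G_4 = 46658−1 = 46657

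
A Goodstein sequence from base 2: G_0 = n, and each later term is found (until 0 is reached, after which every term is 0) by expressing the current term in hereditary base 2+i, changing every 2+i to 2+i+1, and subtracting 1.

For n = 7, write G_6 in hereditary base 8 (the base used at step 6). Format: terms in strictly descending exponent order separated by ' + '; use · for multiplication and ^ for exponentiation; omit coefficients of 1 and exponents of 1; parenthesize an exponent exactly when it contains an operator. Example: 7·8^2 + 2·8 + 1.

7·8^7 + 7·8^6 + 7·8^5 + 7·8^4 + 7·8^3 + 7·8^2 + 7·8 + 7

base 2: 7 = 2^2 + 2 + 1; at 3: 3^3 + 3 + 1 = 31; next = 30
base 3: 30 = 3^3 + 3; at 4: 4^4 + 4 = 260; next = 259
base 4: 259 = 4^4 + 3; at 5: 5^5 + 3 = 3128; next = 3127
base 5: 3127 = 5^5 + 2; at 6: 6^6 + 2 = 46658; next = 46657
base 6: 46657 = 6^6 + 1; at 7: 7^7 + 1 = 823544; next = 823543
base 7: 823543 = 7^7; at 8: 8^8 = 16777216; next = 16777215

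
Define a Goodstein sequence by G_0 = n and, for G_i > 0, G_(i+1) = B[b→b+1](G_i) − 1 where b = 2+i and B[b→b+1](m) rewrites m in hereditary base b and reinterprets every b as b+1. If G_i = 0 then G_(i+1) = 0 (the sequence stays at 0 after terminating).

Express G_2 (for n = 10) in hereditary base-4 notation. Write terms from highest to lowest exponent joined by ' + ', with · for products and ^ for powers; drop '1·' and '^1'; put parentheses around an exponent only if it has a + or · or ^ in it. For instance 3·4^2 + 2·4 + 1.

G_0=10  [base 2] 2^(2 + 1) + 2  →[2↦3]→  3^(3 + 1) + 3 = 84  −1 ⇒ G_1=83
G_1=83  [base 3] 3^(3 + 1) + 2  →[3↦4]→  4^(4 + 1) + 2 = 1026  −1 ⇒ G_2=1025
G_2=1025  [base 4] 4^(4 + 1) + 1  →[4↦5]→  5^(5 + 1) + 1 = 15626  −1 ⇒ G_3=15625

4^(4 + 1) + 1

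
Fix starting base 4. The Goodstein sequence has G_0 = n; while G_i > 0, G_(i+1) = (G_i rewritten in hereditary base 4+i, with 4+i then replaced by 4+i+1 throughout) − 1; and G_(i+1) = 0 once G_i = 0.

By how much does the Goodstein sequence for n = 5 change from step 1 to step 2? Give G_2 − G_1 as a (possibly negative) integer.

0

i=0: 5 = 4 + 1 (b=4); 4→5: 5 + 1 = 6; 6−1 = 5
i=1: 5 = 5 (b=5); 5→6: 6 = 6; 6−1 = 5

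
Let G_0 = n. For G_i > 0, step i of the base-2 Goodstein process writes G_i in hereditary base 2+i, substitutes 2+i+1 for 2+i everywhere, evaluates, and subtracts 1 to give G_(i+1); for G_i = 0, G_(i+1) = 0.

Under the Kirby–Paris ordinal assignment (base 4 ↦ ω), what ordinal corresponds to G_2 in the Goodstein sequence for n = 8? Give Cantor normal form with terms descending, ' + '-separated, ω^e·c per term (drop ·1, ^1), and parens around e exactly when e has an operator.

ω^ω·2 + ω^2·2 + ω·2 + 1

G_0 = 8. HB_2(8) = 2^(2 + 1). Bump = 81. G_1 = 80.
G_1 = 80. HB_3(80) = 2·3^3 + 2·3^2 + 2·3 + 2. Bump = 554. G_2 = 553.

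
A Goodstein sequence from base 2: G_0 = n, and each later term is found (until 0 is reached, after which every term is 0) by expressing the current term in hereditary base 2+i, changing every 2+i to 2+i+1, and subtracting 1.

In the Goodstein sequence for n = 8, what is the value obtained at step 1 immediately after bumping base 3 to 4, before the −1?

G_0 = 8. HB_2(8) = 2^(2 + 1). Bump = 81. G_1 = 80.
G_1 = 80. HB_3(80) = 2·3^3 + 2·3^2 + 2·3 + 2. Bump = 554. G_2 = 553.

554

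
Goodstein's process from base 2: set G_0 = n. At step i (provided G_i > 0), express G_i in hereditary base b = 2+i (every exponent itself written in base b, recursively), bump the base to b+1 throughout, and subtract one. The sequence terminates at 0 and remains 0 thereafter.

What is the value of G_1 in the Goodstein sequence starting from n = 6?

29

6 —HB2→ 2^2 + 2 —bump→ 3^3 + 3 = 30 —(−1)→ 29
29 —HB3→ 3^3 + 2 —bump→ 4^4 + 2 = 258 —(−1)→ 257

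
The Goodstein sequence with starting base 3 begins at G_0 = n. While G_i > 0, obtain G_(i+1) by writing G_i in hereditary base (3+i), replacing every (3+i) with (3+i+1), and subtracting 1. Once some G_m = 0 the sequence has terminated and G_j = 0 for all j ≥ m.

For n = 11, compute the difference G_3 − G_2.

10

step 0: 11 = 3^2 + 2; sub 4 for 3: 4^2 + 2; = 18; G_1 = 18−1 = 17
step 1: 17 = 4^2 + 1; sub 5 for 4: 5^2 + 1; = 26; G_2 = 26−1 = 25
step 2: 25 = 5^2; sub 6 for 5: 6^2; = 36; G_3 = 36−1 = 35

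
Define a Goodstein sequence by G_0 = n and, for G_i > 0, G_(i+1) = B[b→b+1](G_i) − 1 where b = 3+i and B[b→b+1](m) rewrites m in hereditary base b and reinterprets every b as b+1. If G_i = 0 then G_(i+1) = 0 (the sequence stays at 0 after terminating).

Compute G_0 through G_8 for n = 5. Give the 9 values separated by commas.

i=0: 5 = 3 + 2 (b=3); 3→4: 4 + 2 = 6; 6−1 = 5
i=1: 5 = 4 + 1 (b=4); 4→5: 5 + 1 = 6; 6−1 = 5
i=2: 5 = 5 (b=5); 5→6: 6 = 6; 6−1 = 5
i=3: 5 = 5 (b=6); 6→7: 5 = 5; 5−1 = 4
i=4: 4 = 4 (b=7); 7→8: 4 = 4; 4−1 = 3
i=5: 3 = 3 (b=8); 8→9: 3 = 3; 3−1 = 2
i=6: 2 = 2 (b=9); 9→10: 2 = 2; 2−1 = 1
i=7: 1 = 1 (b=10); 10→11: 1 = 1; 1−1 = 0

5, 5, 5, 5, 4, 3, 2, 1, 0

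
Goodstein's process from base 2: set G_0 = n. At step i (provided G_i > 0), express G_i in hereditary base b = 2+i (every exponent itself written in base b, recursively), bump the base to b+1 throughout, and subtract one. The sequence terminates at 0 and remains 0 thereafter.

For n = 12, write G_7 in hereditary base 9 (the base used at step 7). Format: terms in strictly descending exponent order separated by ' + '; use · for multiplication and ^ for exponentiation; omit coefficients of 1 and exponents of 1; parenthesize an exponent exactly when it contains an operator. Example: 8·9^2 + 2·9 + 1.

9^(9 + 1) + 2·9^2 + 9 + 2

12 —HB2→ 2^(2 + 1) + 2^2 —bump→ 3^(3 + 1) + 3^3 = 108 —(−1)→ 107
107 —HB3→ 3^(3 + 1) + 2·3^2 + 2·3 + 2 —bump→ 4^(4 + 1) + 2·4^2 + 2·4 + 2 = 1066 —(−1)→ 1065
1065 —HB4→ 4^(4 + 1) + 2·4^2 + 2·4 + 1 —bump→ 5^(5 + 1) + 2·5^2 + 2·5 + 1 = 15686 —(−1)→ 15685
15685 —HB5→ 5^(5 + 1) + 2·5^2 + 2·5 —bump→ 6^(6 + 1) + 2·6^2 + 2·6 = 280020 —(−1)→ 280019
280019 —HB6→ 6^(6 + 1) + 2·6^2 + 6 + 5 —bump→ 7^(7 + 1) + 2·7^2 + 7 + 5 = 5764911 —(−1)→ 5764910
5764910 —HB7→ 7^(7 + 1) + 2·7^2 + 7 + 4 —bump→ 8^(8 + 1) + 2·8^2 + 8 + 4 = 134217868 —(−1)→ 134217867
134217867 —HB8→ 8^(8 + 1) + 2·8^2 + 8 + 3 —bump→ 9^(9 + 1) + 2·9^2 + 9 + 3 = 3486784575 —(−1)→ 3486784574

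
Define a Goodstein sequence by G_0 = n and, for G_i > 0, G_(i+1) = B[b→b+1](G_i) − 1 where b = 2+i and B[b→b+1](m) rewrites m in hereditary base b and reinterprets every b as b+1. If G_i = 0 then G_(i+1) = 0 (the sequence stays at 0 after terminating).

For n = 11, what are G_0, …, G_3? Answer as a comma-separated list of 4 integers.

11, 84, 1027, 15627

(0) 11|_2 = 2^(2 + 1) + 2 + 1 ↦ 3^(3 + 1) + 3 + 1|_3 = 85 ⇒ 84
(1) 84|_3 = 3^(3 + 1) + 3 ↦ 4^(4 + 1) + 4|_4 = 1028 ⇒ 1027
(2) 1027|_4 = 4^(4 + 1) + 3 ↦ 5^(5 + 1) + 3|_5 = 15628 ⇒ 15627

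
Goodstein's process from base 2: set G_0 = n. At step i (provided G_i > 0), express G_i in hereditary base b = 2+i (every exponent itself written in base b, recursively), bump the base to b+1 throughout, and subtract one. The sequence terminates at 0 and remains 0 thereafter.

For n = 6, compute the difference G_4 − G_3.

step 0: 6 = 2^2 + 2; sub 3 for 2: 3^3 + 3; = 30; G_1 = 30−1 = 29
step 1: 29 = 3^3 + 2; sub 4 for 3: 4^4 + 2; = 258; G_2 = 258−1 = 257
step 2: 257 = 4^4 + 1; sub 5 for 4: 5^5 + 1; = 3126; G_3 = 3126−1 = 3125
step 3: 3125 = 5^5; sub 6 for 5: 6^6; = 46656; G_4 = 46656−1 = 46655

43530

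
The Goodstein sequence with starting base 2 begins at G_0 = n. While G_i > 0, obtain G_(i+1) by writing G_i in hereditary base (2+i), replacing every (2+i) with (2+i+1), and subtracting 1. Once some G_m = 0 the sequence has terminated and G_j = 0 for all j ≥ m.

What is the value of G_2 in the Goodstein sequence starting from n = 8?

553

i=0: 8 = 2^(2 + 1) (b=2); 2→3: 3^(3 + 1) = 81; 81−1 = 80
i=1: 80 = 2·3^3 + 2·3^2 + 2·3 + 2 (b=3); 3→4: 2·4^4 + 2·4^2 + 2·4 + 2 = 554; 554−1 = 553
i=2: 553 = 2·4^4 + 2·4^2 + 2·4 + 1 (b=4); 4→5: 2·5^5 + 2·5^2 + 2·5 + 1 = 6311; 6311−1 = 6310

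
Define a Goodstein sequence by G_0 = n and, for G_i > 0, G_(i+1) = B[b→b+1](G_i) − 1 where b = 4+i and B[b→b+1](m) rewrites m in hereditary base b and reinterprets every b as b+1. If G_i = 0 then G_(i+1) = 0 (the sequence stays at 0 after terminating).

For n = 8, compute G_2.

(0) 8|_4 = 2·4 ↦ 2·5|_5 = 10 ⇒ 9
(1) 9|_5 = 5 + 4 ↦ 6 + 4|_6 = 10 ⇒ 9
(2) 9|_6 = 6 + 3 ↦ 7 + 3|_7 = 10 ⇒ 9

9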